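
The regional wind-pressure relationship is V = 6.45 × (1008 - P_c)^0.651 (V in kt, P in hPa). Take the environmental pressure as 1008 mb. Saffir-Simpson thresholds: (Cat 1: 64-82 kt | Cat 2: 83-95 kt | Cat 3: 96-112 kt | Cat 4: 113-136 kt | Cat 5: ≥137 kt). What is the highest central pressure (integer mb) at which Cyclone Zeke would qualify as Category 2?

Category 2 begins at V = 83 kt.
Required ΔP = (83/6.45)^(1/0.651) = 12.868^1.536 ≈ 50.62 mb.
P_c ≤ 1008 − 50.62 = 957.38, so the highest integer P_c is 957 mb.

957 mb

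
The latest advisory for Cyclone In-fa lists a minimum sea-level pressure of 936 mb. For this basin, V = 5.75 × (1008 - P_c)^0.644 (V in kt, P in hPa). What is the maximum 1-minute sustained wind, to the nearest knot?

90 kt

ΔP = 1008 − 936 = 72 mb.
72^0.644 ≈ 15.708.
V ≈ 5.75 × 15.708 ≈ 90.3 kt.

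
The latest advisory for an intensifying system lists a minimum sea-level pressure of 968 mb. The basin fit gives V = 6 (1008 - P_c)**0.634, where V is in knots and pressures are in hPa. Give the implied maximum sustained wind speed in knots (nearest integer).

62 kt

ΔP = 1008 − 968 = 40 mb.
40^0.634 ≈ 10.368.
V ≈ 6 × 10.368 ≈ 62.2 kt.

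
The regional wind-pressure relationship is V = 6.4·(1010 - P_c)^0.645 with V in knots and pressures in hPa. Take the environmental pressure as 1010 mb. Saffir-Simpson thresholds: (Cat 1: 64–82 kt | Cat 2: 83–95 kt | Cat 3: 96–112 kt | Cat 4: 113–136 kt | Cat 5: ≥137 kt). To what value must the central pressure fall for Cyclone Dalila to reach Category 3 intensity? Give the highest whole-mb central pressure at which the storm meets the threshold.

943 mb

Category 3 begins at V = 96 kt.
Required ΔP = (96/6.4)^(1/0.645) = 15.000^1.550 ≈ 66.59 mb.
P_c ≤ 1010 − 66.59 = 943.41, so the highest integer P_c is 943 mb.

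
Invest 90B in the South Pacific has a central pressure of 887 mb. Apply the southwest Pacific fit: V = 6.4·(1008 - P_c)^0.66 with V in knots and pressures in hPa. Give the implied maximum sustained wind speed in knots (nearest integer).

152 kt

ΔP = 1008 − 887 = 121 mb.
121^0.66 ≈ 23.694.
V ≈ 6.4 × 23.694 ≈ 151.6 kt.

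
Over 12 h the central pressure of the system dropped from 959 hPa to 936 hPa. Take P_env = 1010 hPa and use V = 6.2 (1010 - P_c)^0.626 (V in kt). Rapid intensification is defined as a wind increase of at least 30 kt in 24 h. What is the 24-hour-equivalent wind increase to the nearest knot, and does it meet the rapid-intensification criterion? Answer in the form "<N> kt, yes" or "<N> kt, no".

V₁: ΔP = 51, V ≈ 6.2 × 51^0.626 ≈ 72.67 kt.
V₂: ΔP = 74, V ≈ 6.2 × 74^0.626 ≈ 91.73 kt.
ΔV over 12 h = 19.06 kt → 24 h equivalent = 19.06 × 24/12 ≈ 38.12 kt.
38 kt ≥ 30 kt ⇒ rapid intensification.

38 kt, yes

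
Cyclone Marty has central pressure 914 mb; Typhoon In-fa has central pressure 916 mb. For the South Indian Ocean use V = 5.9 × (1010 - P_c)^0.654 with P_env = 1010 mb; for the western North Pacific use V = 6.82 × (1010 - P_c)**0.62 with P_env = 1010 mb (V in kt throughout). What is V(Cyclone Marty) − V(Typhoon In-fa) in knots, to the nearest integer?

Cyclone Marty: ΔP = 96; V ≈ 5.9 × 96^0.654 ≈ 116.75 kt.
Typhoon In-fa: ΔP = 94; V ≈ 6.82 × 94^0.62 ≈ 114.06 kt.
Difference ≈ 116.75 − 114.06 = 2.69 → 3 kt.

3 kt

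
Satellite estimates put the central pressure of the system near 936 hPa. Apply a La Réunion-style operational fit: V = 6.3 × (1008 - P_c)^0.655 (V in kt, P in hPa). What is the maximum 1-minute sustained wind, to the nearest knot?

ΔP = 1008 − 936 = 72 hPa.
72^0.655 ≈ 16.465.
V ≈ 6.3 × 16.465 ≈ 103.7 kt.

104 kt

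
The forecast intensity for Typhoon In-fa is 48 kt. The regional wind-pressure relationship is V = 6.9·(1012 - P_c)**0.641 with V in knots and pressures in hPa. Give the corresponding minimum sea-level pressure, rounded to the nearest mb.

ΔP = (V / 6.9)^(1/0.641) = (48/6.9)^1.560.
48/6.9 = 6.957; 6.957^1.560 ≈ 20.62 mb.
P_c = 1012 − 20.62 = 991.38 ≈ 991 mb.

991 mb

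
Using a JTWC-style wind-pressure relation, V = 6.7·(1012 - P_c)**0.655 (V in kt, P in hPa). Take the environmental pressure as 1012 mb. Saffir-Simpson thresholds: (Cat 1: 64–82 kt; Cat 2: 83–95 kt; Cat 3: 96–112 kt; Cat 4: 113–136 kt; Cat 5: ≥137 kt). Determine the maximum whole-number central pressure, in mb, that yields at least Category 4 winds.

937 mb

Category 4 begins at V = 113 kt.
Required ΔP = (113/6.7)^(1/0.655) = 16.866^1.527 ≈ 74.69 mb.
P_c ≤ 1012 − 74.69 = 937.31, so the highest integer P_c is 937 mb.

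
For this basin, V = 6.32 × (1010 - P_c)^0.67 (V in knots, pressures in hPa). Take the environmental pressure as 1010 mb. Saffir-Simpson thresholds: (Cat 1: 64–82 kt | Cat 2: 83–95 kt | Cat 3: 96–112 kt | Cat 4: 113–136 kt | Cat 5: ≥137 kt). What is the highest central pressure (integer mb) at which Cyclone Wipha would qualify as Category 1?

Category 1 begins at V = 64 kt.
Required ΔP = (64/6.32)^(1/0.67) = 10.127^1.493 ≈ 31.67 mb.
P_c ≤ 1010 − 31.67 = 978.33, so the highest integer P_c is 978 mb.

978 mb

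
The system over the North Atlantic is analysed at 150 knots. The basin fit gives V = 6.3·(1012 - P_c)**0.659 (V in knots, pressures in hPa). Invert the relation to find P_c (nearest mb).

889 mb

ΔP = (V / 6.3)^(1/0.659) = (150/6.3)^1.517.
150/6.3 = 23.810; 23.810^1.517 ≈ 122.79 mb.
P_c = 1012 − 122.79 = 889.21 ≈ 889 mb.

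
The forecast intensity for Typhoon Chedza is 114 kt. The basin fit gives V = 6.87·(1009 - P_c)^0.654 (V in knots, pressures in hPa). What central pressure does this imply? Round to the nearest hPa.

ΔP = (V / 6.87)^(1/0.654) = (114/6.87)^1.529.
114/6.87 = 16.594; 16.594^1.529 ≈ 73.34 hPa.
P_c = 1009 − 73.34 = 935.66 ≈ 936 hPa.

936 hPa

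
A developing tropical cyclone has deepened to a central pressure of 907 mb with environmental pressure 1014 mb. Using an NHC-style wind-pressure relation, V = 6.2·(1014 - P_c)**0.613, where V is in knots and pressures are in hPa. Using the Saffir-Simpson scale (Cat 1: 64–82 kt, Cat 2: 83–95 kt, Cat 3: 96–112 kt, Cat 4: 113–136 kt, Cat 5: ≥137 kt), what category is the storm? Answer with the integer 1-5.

ΔP = 1014 − 907 = 107 mb.
V ≈ 6.2 × 107^0.613 = 6.2 × 17.54 ≈ 109 kt.
109 kt falls in the Category 3 band.

3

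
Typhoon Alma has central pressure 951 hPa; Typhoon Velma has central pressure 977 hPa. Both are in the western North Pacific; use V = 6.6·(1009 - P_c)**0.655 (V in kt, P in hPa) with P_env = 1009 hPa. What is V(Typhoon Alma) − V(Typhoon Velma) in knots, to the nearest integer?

Typhoon Alma: ΔP = 58; V ≈ 6.6 × 58^0.655 ≈ 94.32 kt.
Typhoon Velma: ΔP = 32; V ≈ 6.6 × 32^0.655 ≈ 63.89 kt.
Difference ≈ 94.32 − 63.89 = 30.43 → 30 kt.

30 kt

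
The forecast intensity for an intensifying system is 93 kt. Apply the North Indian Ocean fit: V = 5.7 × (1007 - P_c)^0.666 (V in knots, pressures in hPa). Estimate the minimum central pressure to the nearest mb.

ΔP = (V / 5.7)^(1/0.666) = (93/5.7)^1.502.
93/5.7 = 16.316; 16.316^1.502 ≈ 66.18 mb.
P_c = 1007 − 66.18 = 940.82 ≈ 941 mb.

941 mb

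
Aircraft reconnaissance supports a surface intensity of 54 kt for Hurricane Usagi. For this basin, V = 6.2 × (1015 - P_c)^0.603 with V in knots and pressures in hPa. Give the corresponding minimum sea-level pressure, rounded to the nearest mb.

979 mb

ΔP = (V / 6.2)^(1/0.603) = (54/6.2)^1.658.
54/6.2 = 8.710; 8.710^1.658 ≈ 36.21 mb.
P_c = 1015 − 36.21 = 978.79 ≈ 979 mb.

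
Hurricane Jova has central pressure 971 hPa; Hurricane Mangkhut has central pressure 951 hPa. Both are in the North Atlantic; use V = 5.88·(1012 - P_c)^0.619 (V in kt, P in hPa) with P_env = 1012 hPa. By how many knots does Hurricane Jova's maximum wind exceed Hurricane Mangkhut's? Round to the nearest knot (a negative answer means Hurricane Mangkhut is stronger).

Hurricane Jova: ΔP = 41; V ≈ 5.88 × 41^0.619 ≈ 58.57 kt.
Hurricane Mangkhut: ΔP = 61; V ≈ 5.88 × 61^0.619 ≈ 74.90 kt.
Difference ≈ 58.57 − 74.90 = -16.33 → -16 kt.

-16 kt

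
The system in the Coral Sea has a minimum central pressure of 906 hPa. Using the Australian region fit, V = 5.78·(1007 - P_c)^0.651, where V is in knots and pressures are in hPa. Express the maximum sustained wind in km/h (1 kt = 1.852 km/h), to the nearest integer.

216 km/h

ΔP = 1007 − 906 = 101 hPa.
V ≈ 5.78 × 101^0.651 = 5.78 × 20.175 ≈ 116.611 kt.
116.611 × 1.852 ≈ 215.96 km/h → 216 km/h.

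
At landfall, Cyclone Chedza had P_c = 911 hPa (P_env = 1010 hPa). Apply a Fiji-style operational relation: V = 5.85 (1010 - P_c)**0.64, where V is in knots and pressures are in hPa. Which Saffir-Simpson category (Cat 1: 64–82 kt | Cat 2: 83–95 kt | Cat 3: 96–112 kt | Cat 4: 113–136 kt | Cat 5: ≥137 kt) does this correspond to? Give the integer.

3

ΔP = 1010 − 911 = 99 hPa.
V ≈ 5.85 × 99^0.64 = 5.85 × 18.93 ≈ 111 kt.
111 kt falls in the Category 3 band.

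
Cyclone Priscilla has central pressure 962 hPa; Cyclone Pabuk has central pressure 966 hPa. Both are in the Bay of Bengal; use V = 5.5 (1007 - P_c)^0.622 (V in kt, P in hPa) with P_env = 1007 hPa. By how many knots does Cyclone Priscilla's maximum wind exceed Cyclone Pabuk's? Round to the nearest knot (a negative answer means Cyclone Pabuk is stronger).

3 kt

Cyclone Priscilla: ΔP = 45; V ≈ 5.5 × 45^0.622 ≈ 58.70 kt.
Cyclone Pabuk: ΔP = 41; V ≈ 5.5 × 41^0.622 ≈ 55.40 kt.
Difference ≈ 58.70 − 55.40 = 3.30 → 3 kt.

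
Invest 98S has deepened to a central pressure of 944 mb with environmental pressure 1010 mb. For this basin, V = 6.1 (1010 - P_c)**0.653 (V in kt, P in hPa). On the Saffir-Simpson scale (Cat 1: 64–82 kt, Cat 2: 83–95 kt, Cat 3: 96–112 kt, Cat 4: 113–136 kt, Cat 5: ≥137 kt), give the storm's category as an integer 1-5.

ΔP = 1010 − 944 = 66 mb.
V ≈ 6.1 × 66^0.653 = 6.1 × 15.42 ≈ 94 kt.
94 kt falls in the Category 2 band.

2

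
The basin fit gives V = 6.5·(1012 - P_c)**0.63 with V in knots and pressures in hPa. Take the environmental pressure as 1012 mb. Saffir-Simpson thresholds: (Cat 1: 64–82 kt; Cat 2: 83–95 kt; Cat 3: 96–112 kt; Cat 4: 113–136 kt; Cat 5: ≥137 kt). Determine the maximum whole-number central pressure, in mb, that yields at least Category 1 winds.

Category 1 begins at V = 64 kt.
Required ΔP = (64/6.5)^(1/0.63) = 9.846^1.587 ≈ 37.72 mb.
P_c ≤ 1012 − 37.72 = 974.28, so the highest integer P_c is 974 mb.

974 mb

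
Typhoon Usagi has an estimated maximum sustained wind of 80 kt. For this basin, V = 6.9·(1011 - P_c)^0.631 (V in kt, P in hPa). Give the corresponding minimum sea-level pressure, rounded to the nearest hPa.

ΔP = (V / 6.9)^(1/0.631) = (80/6.9)^1.585.
80/6.9 = 11.594; 11.594^1.585 ≈ 48.60 hPa.
P_c = 1011 − 48.60 = 962.40 ≈ 962 hPa.

962 hPa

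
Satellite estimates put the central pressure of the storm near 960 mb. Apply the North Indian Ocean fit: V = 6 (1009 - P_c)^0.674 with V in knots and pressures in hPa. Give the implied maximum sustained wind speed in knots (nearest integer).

ΔP = 1009 − 960 = 49 mb.
49^0.674 ≈ 13.778.
V ≈ 6 × 13.778 ≈ 82.7 kt.

83 kt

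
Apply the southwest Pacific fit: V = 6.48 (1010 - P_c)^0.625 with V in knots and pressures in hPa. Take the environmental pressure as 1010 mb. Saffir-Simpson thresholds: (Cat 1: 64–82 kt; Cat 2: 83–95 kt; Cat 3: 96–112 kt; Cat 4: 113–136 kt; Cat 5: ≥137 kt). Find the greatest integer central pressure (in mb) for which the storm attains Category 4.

913 mb

Category 4 begins at V = 113 kt.
Required ΔP = (113/6.48)^(1/0.625) = 17.438^1.600 ≈ 96.92 mb.
P_c ≤ 1010 − 96.92 = 913.08, so the highest integer P_c is 913 mb.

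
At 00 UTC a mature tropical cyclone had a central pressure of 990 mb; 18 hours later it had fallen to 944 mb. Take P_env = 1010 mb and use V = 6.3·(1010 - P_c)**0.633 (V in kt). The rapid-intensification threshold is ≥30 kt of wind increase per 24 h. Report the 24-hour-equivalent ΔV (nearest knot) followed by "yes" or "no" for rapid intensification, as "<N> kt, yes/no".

V₁: ΔP = 20, V ≈ 6.3 × 20^0.633 ≈ 41.97 kt.
V₂: ΔP = 66, V ≈ 6.3 × 66^0.633 ≈ 89.35 kt.
ΔV over 18 h = 47.38 kt → 24 h equivalent = 47.38 × 24/18 ≈ 63.17 kt.
63 kt ≥ 30 kt ⇒ rapid intensification.

63 kt, yes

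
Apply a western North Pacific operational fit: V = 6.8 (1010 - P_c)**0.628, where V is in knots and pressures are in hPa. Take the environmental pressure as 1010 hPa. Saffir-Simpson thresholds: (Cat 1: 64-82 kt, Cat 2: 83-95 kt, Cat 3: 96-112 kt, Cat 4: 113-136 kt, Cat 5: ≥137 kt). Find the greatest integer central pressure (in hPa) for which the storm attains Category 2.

956 hPa

Category 2 begins at V = 83 kt.
Required ΔP = (83/6.8)^(1/0.628) = 12.206^1.592 ≈ 53.73 hPa.
P_c ≤ 1010 − 53.73 = 956.27, so the highest integer P_c is 956 hPa.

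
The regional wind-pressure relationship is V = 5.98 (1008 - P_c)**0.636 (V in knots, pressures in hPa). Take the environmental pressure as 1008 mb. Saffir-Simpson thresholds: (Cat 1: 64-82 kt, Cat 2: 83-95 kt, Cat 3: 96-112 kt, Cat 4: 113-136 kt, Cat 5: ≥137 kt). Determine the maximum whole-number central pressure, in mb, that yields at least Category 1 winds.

Category 1 begins at V = 64 kt.
Required ΔP = (64/5.98)^(1/0.636) = 10.702^1.572 ≈ 41.56 mb.
P_c ≤ 1008 − 41.56 = 966.44, so the highest integer P_c is 966 mb.

966 mb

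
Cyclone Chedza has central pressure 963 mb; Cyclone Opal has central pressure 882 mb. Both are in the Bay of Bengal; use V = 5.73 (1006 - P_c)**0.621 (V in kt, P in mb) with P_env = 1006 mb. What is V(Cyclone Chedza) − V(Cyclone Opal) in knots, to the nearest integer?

Cyclone Chedza: ΔP = 43; V ≈ 5.73 × 43^0.621 ≈ 59.23 kt.
Cyclone Opal: ΔP = 124; V ≈ 5.73 × 124^0.621 ≈ 114.33 kt.
Difference ≈ 59.23 − 114.33 = -55.10 → -55 kt.

-55 kt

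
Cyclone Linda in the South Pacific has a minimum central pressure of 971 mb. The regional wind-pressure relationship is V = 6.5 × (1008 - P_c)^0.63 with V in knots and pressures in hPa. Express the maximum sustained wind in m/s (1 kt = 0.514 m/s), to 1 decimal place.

ΔP = 1008 − 971 = 37 mb.
V ≈ 6.5 × 37^0.63 = 6.5 × 9.727 ≈ 63.224 kt.
63.224 × 0.514 ≈ 32.50 m/s → 32.5 m/s.

32.5 m/s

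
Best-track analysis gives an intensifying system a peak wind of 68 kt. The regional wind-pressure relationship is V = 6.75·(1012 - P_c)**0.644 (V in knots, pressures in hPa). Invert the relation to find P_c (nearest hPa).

ΔP = (V / 6.75)^(1/0.644) = (68/6.75)^1.553.
68/6.75 = 10.074; 10.074^1.553 ≈ 36.12 hPa.
P_c = 1012 − 36.12 = 975.88 ≈ 976 hPa.

976 hPa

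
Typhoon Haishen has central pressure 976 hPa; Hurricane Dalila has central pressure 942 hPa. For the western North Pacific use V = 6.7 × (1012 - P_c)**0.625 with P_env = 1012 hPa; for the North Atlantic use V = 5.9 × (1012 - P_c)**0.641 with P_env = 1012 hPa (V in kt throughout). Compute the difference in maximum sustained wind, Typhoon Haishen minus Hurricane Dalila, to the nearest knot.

Typhoon Haishen: ΔP = 36; V ≈ 6.7 × 36^0.625 ≈ 62.92 kt.
Hurricane Dalila: ΔP = 70; V ≈ 5.9 × 70^0.641 ≈ 89.86 kt.
Difference ≈ 62.92 − 89.86 = -26.94 → -27 kt.

-27 kt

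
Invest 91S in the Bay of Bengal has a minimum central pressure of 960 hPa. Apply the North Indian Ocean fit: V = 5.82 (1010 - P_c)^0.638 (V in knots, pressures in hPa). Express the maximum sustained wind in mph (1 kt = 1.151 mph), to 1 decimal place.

81.3 mph

ΔP = 1010 − 960 = 50 hPa.
V ≈ 5.82 × 50^0.638 = 5.82 × 12.132 ≈ 70.610 kt.
70.610 × 1.151 ≈ 81.27 mph → 81.3 mph.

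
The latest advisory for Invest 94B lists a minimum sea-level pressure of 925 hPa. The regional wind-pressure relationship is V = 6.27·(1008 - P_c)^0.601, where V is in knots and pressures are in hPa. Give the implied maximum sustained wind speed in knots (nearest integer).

89 kt

ΔP = 1008 − 925 = 83 hPa.
83^0.601 ≈ 14.235.
V ≈ 6.27 × 14.235 ≈ 89.3 kt.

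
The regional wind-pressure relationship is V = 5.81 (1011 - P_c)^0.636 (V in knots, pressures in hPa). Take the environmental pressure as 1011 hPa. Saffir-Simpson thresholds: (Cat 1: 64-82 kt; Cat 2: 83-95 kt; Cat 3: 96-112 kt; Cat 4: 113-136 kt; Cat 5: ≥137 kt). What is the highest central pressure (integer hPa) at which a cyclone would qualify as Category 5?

Category 5 begins at V = 137 kt.
Required ΔP = (137/5.81)^(1/0.636) = 23.580^1.572 ≈ 143.91 hPa.
P_c ≤ 1011 − 143.91 = 867.09, so the highest integer P_c is 867 hPa.

867 hPa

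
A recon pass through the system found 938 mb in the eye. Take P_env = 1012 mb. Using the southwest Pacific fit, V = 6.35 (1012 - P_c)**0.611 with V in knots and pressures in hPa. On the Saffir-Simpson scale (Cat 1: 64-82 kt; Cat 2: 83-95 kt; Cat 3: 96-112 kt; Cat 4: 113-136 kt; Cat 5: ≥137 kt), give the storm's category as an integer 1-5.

ΔP = 1012 − 938 = 74 mb.
V ≈ 6.35 × 74^0.611 = 6.35 × 13.87 ≈ 88 kt.
88 kt falls in the Category 2 band.

2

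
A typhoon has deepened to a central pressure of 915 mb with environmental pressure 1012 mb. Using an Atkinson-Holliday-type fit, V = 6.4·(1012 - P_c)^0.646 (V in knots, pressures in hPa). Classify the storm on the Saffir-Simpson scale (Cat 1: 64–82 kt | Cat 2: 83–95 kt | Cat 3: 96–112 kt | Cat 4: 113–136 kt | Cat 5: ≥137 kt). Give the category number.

4

ΔP = 1012 − 915 = 97 mb.
V ≈ 6.4 × 97^0.646 = 6.4 × 19.21 ≈ 123 kt.
123 kt falls in the Category 4 band.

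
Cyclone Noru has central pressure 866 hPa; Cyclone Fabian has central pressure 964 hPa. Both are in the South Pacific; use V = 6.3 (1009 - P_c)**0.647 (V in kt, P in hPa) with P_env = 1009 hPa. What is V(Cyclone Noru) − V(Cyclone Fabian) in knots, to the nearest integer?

Cyclone Noru: ΔP = 143; V ≈ 6.3 × 143^0.647 ≈ 156.26 kt.
Cyclone Fabian: ΔP = 45; V ≈ 6.3 × 45^0.647 ≈ 73.96 kt.
Difference ≈ 156.26 − 73.96 = 82.30 → 82 kt.

82 kt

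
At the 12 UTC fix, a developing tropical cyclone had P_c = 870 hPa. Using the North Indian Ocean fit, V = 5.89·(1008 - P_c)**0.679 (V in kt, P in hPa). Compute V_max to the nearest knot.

167 kt

ΔP = 1008 − 870 = 138 hPa.
138^0.679 ≈ 28.378.
V ≈ 5.89 × 28.378 ≈ 167.1 kt.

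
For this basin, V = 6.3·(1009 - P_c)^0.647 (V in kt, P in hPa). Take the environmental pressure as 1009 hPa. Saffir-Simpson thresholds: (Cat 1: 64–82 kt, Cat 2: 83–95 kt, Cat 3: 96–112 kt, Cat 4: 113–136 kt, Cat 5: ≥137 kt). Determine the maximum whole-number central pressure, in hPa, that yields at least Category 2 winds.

955 hPa

Category 2 begins at V = 83 kt.
Required ΔP = (83/6.3)^(1/0.647) = 13.175^1.546 ≈ 53.78 hPa.
P_c ≤ 1009 − 53.78 = 955.22, so the highest integer P_c is 955 hPa.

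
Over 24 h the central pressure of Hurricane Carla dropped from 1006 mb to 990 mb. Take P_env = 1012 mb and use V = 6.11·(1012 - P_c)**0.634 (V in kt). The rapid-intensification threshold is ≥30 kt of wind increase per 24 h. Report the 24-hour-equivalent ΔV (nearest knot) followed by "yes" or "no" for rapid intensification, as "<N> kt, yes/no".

24 kt, no

V₁: ΔP = 6, V ≈ 6.11 × 6^0.634 ≈ 19.03 kt.
V₂: ΔP = 22, V ≈ 6.11 × 22^0.634 ≈ 43.36 kt.
ΔV over 24 h = 24.33 kt → 24 h equivalent = 24.33 × 24/24 ≈ 24.33 kt.
24 kt < 30 kt ⇒ not rapid intensification.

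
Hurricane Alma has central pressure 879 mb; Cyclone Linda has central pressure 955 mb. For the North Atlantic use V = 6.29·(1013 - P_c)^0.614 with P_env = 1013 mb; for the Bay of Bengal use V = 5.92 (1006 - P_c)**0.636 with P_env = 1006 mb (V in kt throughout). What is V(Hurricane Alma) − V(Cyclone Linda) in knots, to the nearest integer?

55 kt

Hurricane Alma: ΔP = 134; V ≈ 6.29 × 134^0.614 ≈ 127.26 kt.
Cyclone Linda: ΔP = 51; V ≈ 5.92 × 51^0.636 ≈ 72.17 kt.
Difference ≈ 127.26 − 72.17 = 55.09 → 55 kt.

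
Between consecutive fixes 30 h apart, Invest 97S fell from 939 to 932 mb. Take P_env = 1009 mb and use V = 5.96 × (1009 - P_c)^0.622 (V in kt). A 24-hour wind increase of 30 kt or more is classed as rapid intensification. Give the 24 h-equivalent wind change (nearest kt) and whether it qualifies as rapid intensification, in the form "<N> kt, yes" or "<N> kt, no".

4 kt, no

V₁: ΔP = 70, V ≈ 5.96 × 70^0.622 ≈ 83.73 kt.
V₂: ΔP = 77, V ≈ 5.96 × 77^0.622 ≈ 88.85 kt.
ΔV over 30 h = 5.12 kt → 24 h equivalent = 5.12 × 24/30 ≈ 4.10 kt.
4 kt < 30 kt ⇒ not rapid intensification.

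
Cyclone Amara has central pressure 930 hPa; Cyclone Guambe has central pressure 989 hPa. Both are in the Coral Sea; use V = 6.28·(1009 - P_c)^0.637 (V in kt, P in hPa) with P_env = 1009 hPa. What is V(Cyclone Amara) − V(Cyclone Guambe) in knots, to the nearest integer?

59 kt

Cyclone Amara: ΔP = 79; V ≈ 6.28 × 79^0.637 ≈ 101.57 kt.
Cyclone Guambe: ΔP = 20; V ≈ 6.28 × 20^0.637 ≈ 42.34 kt.
Difference ≈ 101.57 − 42.34 = 59.23 → 59 kt.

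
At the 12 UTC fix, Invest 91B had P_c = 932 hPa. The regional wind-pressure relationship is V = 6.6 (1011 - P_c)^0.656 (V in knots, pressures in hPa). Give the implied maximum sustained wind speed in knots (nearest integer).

ΔP = 1011 − 932 = 79 hPa.
79^0.656 ≈ 17.573.
V ≈ 6.6 × 17.573 ≈ 116.0 kt.

116 kt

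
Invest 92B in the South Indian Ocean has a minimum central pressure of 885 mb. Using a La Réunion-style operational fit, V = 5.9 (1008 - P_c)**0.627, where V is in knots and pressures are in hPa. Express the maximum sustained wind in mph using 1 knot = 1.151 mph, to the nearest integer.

ΔP = 1008 − 885 = 123 mb.
V ≈ 5.9 × 123^0.627 = 5.9 × 20.435 ≈ 120.565 kt.
120.565 × 1.151 ≈ 138.77 mph → 139 mph.

139 mph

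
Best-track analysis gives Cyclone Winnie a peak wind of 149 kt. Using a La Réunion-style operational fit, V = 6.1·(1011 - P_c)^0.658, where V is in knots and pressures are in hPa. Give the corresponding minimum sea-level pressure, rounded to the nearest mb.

882 mb

ΔP = (V / 6.1)^(1/0.658) = (149/6.1)^1.520.
149/6.1 = 24.426; 24.426^1.520 ≈ 128.59 mb.
P_c = 1011 − 128.59 = 882.41 ≈ 882 mb.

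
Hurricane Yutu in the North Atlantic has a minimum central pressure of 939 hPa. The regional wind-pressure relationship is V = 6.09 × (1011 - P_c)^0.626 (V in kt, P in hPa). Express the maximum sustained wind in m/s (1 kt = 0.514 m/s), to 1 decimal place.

45.5 m/s

ΔP = 1011 − 939 = 72 hPa.
V ≈ 6.09 × 72^0.626 = 6.09 × 14.544 ≈ 88.574 kt.
88.574 × 0.514 ≈ 45.53 m/s → 45.5 m/s.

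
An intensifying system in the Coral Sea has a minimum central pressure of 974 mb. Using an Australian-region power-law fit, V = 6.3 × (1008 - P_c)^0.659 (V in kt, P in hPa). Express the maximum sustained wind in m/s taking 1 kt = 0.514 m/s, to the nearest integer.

33 m/s

ΔP = 1008 − 974 = 34 mb.
V ≈ 6.3 × 34^0.659 = 6.3 × 10.215 ≈ 64.355 kt.
64.355 × 0.514 ≈ 33.08 m/s → 33 m/s.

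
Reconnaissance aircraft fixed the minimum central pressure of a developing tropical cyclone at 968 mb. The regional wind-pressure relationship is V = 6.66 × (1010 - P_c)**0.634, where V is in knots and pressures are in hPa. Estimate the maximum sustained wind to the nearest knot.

71 kt

ΔP = 1010 − 968 = 42 mb.
42^0.634 ≈ 10.694.
V ≈ 6.66 × 10.694 ≈ 71.2 kt.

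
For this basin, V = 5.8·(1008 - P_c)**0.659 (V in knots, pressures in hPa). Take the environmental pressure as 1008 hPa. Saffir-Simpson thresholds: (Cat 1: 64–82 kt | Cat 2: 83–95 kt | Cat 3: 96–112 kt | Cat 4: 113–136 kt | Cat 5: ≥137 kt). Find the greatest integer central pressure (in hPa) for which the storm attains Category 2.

Category 2 begins at V = 83 kt.
Required ΔP = (83/5.8)^(1/0.659) = 14.310^1.517 ≈ 56.71 hPa.
P_c ≤ 1008 − 56.71 = 951.29, so the highest integer P_c is 951 hPa.

951 hPa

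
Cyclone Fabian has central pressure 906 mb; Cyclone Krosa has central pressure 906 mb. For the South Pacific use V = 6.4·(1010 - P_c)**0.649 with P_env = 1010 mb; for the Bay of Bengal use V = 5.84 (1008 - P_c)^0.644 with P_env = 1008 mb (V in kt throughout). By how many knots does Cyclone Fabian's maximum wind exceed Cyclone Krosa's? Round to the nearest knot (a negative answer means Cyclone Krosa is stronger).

16 kt

Cyclone Fabian: ΔP = 104; V ≈ 6.4 × 104^0.649 ≈ 130.39 kt.
Cyclone Krosa: ΔP = 102; V ≈ 5.84 × 102^0.644 ≈ 114.80 kt.
Difference ≈ 130.39 − 114.80 = 15.59 → 16 kt.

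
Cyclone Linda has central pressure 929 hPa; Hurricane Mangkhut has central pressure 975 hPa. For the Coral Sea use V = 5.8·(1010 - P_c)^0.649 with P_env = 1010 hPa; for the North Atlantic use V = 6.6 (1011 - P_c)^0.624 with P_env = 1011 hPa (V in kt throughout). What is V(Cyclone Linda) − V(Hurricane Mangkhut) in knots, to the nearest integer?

Cyclone Linda: ΔP = 81; V ≈ 5.8 × 81^0.649 ≈ 100.47 kt.
Hurricane Mangkhut: ΔP = 36; V ≈ 6.6 × 36^0.624 ≈ 61.76 kt.
Difference ≈ 100.47 − 61.76 = 38.71 → 39 kt.

39 kt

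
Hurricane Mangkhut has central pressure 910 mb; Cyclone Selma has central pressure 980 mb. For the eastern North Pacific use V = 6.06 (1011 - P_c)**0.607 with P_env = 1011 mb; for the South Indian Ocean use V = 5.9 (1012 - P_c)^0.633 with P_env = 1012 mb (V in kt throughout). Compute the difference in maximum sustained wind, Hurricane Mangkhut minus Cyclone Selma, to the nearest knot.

Hurricane Mangkhut: ΔP = 101; V ≈ 6.06 × 101^0.607 ≈ 99.79 kt.
Cyclone Selma: ΔP = 32; V ≈ 5.9 × 32^0.633 ≈ 52.92 kt.
Difference ≈ 99.79 − 52.92 = 46.87 → 47 kt.

47 kt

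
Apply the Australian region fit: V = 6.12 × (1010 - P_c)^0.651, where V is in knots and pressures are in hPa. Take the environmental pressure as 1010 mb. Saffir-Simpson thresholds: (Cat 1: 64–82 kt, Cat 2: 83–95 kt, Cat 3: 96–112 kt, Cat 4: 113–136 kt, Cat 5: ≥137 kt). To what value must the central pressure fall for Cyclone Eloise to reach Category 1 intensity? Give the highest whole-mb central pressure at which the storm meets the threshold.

Category 1 begins at V = 64 kt.
Required ΔP = (64/6.12)^(1/0.651) = 10.458^1.536 ≈ 36.81 mb.
P_c ≤ 1010 − 36.81 = 973.19, so the highest integer P_c is 973 mb.

973 mb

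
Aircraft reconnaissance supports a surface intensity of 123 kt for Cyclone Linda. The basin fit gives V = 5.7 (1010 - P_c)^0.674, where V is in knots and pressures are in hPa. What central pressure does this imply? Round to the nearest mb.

915 mb

ΔP = (V / 5.7)^(1/0.674) = (123/5.7)^1.484.
123/5.7 = 21.579; 21.579^1.484 ≈ 95.34 mb.
P_c = 1010 − 95.34 = 914.66 ≈ 915 mb.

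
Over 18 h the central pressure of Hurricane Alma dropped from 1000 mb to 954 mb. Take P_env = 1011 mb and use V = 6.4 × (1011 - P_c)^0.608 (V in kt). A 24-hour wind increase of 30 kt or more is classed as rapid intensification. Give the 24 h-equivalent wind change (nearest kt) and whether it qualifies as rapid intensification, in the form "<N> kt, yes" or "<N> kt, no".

V₁: ΔP = 11, V ≈ 6.4 × 11^0.608 ≈ 27.50 kt.
V₂: ΔP = 57, V ≈ 6.4 × 57^0.608 ≈ 74.77 kt.
ΔV over 18 h = 47.27 kt → 24 h equivalent = 47.27 × 24/18 ≈ 63.03 kt.
63 kt ≥ 30 kt ⇒ rapid intensification.

63 kt, yes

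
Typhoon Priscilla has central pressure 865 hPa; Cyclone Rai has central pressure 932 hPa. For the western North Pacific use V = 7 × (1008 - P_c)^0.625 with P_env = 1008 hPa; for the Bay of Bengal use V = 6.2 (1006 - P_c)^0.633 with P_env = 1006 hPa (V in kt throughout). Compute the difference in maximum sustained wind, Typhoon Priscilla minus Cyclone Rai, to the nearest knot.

Typhoon Priscilla: ΔP = 143; V ≈ 7 × 143^0.625 ≈ 155.66 kt.
Cyclone Rai: ΔP = 74; V ≈ 6.2 × 74^0.633 ≈ 94.54 kt.
Difference ≈ 155.66 − 94.54 = 61.12 → 61 kt.

61 kt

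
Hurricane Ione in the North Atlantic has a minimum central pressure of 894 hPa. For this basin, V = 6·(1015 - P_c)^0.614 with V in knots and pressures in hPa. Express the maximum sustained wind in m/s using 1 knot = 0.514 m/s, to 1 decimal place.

ΔP = 1015 − 894 = 121 hPa.
V ≈ 6 × 121^0.614 = 6 × 19.003 ≈ 114.020 kt.
114.020 × 0.514 ≈ 58.61 m/s → 58.6 m/s.

58.6 m/s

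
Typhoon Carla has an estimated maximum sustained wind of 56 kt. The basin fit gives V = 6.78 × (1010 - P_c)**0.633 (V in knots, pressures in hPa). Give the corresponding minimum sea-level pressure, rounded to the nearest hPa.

982 hPa

ΔP = (V / 6.78)^(1/0.633) = (56/6.78)^1.580.
56/6.78 = 8.260; 8.260^1.580 ≈ 28.09 hPa.
P_c = 1010 − 28.09 = 981.91 ≈ 982 hPa.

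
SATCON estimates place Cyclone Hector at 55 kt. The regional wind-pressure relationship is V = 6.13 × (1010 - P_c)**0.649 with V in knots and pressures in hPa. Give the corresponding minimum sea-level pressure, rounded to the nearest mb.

981 mb

ΔP = (V / 6.13)^(1/0.649) = (55/6.13)^1.541.
55/6.13 = 8.972; 8.972^1.541 ≈ 29.39 mb.
P_c = 1010 − 29.39 = 980.61 ≈ 981 mb.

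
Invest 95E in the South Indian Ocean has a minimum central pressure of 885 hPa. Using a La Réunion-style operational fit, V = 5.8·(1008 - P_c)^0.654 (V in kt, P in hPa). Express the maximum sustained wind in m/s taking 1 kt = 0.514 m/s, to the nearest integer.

69 m/s

ΔP = 1008 − 885 = 123 hPa.
V ≈ 5.8 × 123^0.654 = 5.8 × 23.270 ≈ 134.966 kt.
134.966 × 0.514 ≈ 69.37 m/s → 69 m/s.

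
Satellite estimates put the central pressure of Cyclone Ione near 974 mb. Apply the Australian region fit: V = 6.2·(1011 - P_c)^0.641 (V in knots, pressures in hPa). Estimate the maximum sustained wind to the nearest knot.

ΔP = 1011 − 974 = 37 mb.
37^0.641 ≈ 10.121.
V ≈ 6.2 × 10.121 ≈ 62.7 kt.

63 kt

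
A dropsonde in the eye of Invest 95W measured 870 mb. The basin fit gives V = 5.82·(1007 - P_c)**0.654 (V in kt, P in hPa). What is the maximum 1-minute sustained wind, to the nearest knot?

145 kt

ΔP = 1007 − 870 = 137 mb.
137^0.654 ≈ 24.970.
V ≈ 5.82 × 24.970 ≈ 145.3 kt.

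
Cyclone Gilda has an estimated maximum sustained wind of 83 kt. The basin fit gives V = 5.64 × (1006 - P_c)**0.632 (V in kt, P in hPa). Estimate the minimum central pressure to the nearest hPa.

ΔP = (V / 5.64)^(1/0.632) = (83/5.64)^1.582.
83/5.64 = 14.716; 14.716^1.582 ≈ 70.43 hPa.
P_c = 1006 − 70.43 = 935.57 ≈ 936 hPa.

936 hPa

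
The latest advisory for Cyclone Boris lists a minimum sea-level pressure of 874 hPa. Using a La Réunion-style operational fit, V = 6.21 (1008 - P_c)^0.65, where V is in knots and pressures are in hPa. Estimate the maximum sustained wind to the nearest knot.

ΔP = 1008 − 874 = 134 hPa.
134^0.65 ≈ 24.133.
V ≈ 6.21 × 24.133 ≈ 149.9 kt.

150 kt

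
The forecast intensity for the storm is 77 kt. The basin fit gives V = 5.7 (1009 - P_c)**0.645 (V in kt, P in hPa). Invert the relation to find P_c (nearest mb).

952 mb

ΔP = (V / 5.7)^(1/0.645) = (77/5.7)^1.550.
77/5.7 = 13.509; 13.509^1.550 ≈ 56.61 mb.
P_c = 1009 − 56.61 = 952.39 ≈ 952 mb.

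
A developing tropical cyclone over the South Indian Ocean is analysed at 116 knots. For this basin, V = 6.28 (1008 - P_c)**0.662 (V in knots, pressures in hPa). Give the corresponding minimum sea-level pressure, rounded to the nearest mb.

926 mb

ΔP = (V / 6.28)^(1/0.662) = (116/6.28)^1.511.
116/6.28 = 18.471; 18.471^1.511 ≈ 81.87 mb.
P_c = 1008 − 81.87 = 926.13 ≈ 926 mb.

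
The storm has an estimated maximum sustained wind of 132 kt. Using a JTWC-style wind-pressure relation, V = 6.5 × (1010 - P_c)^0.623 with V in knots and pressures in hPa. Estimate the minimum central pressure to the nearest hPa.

884 hPa

ΔP = (V / 6.5)^(1/0.623) = (132/6.5)^1.605.
132/6.5 = 20.308; 20.308^1.605 ≈ 125.60 hPa.
P_c = 1010 − 125.60 = 884.40 ≈ 884 hPa.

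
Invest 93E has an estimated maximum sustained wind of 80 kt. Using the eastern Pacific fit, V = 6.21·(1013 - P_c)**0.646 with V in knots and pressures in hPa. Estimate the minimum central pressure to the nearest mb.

ΔP = (V / 6.21)^(1/0.646) = (80/6.21)^1.548.
80/6.21 = 12.882; 12.882^1.548 ≈ 52.27 mb.
P_c = 1013 − 52.27 = 960.73 ≈ 961 mb.

961 mb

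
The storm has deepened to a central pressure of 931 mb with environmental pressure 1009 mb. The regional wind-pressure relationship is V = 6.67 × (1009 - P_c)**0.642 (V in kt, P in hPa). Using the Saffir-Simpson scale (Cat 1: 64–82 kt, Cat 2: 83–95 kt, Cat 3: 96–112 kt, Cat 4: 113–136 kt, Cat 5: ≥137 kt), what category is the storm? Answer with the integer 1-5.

ΔP = 1009 − 931 = 78 mb.
V ≈ 6.67 × 78^0.642 = 6.67 × 16.40 ≈ 109 kt.
109 kt falls in the Category 3 band.

3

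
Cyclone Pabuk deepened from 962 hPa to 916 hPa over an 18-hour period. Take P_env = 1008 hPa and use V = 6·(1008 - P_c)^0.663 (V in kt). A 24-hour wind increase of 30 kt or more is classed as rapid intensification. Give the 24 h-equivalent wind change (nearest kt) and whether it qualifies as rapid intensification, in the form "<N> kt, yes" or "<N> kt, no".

V₁: ΔP = 46, V ≈ 6 × 46^0.663 ≈ 75.96 kt.
V₂: ΔP = 92, V ≈ 6 × 92^0.663 ≈ 120.27 kt.
ΔV over 18 h = 44.31 kt → 24 h equivalent = 44.31 × 24/18 ≈ 59.08 kt.
59 kt ≥ 30 kt ⇒ rapid intensification.

59 kt, yes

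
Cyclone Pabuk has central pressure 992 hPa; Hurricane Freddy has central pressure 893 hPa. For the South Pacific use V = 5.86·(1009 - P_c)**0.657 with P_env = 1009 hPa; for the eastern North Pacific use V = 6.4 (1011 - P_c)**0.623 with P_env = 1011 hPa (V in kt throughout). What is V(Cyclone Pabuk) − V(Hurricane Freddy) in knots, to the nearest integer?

-87 kt

Cyclone Pabuk: ΔP = 17; V ≈ 5.86 × 17^0.657 ≈ 37.70 kt.
Hurricane Freddy: ΔP = 118; V ≈ 6.4 × 118^0.623 ≈ 125.02 kt.
Difference ≈ 37.70 − 125.02 = -87.32 → -87 kt.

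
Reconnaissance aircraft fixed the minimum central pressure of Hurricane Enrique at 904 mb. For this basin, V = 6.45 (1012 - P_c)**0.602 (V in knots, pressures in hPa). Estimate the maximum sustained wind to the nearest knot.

108 kt

ΔP = 1012 − 904 = 108 mb.
108^0.602 ≈ 16.754.
V ≈ 6.45 × 16.754 ≈ 108.1 kt.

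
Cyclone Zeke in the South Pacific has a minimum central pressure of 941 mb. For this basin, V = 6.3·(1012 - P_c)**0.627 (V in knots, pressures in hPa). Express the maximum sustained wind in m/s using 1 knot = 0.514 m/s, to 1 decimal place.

ΔP = 1012 − 941 = 71 mb.
V ≈ 6.3 × 71^0.627 = 6.3 × 14.479 ≈ 91.218 kt.
91.218 × 0.514 ≈ 46.89 m/s → 46.9 m/s.

46.9 m/s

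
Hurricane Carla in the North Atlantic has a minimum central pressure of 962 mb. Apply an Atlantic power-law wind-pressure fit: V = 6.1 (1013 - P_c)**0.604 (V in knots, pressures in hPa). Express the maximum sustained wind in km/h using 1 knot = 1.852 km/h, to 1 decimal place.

121.4 km/h

ΔP = 1013 − 962 = 51 mb.
V ≈ 6.1 × 51^0.604 = 6.1 × 10.749 ≈ 65.570 kt.
65.570 × 1.852 ≈ 121.43 km/h → 121.4 km/h.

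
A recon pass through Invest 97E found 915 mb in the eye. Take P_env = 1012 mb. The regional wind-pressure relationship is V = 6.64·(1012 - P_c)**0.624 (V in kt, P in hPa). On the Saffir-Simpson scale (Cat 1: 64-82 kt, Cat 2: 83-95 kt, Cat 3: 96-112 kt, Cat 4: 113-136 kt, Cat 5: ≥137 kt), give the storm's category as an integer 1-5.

ΔP = 1012 − 915 = 97 mb.
V ≈ 6.64 × 97^0.624 = 6.64 × 17.37 ≈ 115 kt.
115 kt falls in the Category 4 band.

4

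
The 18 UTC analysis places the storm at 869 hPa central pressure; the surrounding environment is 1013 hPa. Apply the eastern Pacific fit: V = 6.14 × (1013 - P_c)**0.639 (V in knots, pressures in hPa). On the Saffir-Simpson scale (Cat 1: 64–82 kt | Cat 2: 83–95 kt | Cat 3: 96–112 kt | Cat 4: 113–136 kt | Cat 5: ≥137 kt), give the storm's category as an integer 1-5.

ΔP = 1013 − 869 = 144 hPa.
V ≈ 6.14 × 144^0.639 = 6.14 × 23.94 ≈ 147 kt.
147 kt falls in the Category 5 band.

5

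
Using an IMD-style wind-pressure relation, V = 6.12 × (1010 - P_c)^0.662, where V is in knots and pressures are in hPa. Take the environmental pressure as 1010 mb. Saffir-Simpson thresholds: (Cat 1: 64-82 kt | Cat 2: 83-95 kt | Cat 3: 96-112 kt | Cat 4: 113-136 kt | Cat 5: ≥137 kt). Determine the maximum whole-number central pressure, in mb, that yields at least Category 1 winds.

975 mb

Category 1 begins at V = 64 kt.
Required ΔP = (64/6.12)^(1/0.662) = 10.458^1.511 ≈ 34.67 mb.
P_c ≤ 1010 − 34.67 = 975.33, so the highest integer P_c is 975 mb.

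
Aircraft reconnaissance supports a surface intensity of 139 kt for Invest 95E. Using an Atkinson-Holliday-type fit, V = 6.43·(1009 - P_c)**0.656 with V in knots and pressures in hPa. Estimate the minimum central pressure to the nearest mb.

901 mb

ΔP = (V / 6.43)^(1/0.656) = (139/6.43)^1.524.
139/6.43 = 21.617; 21.617^1.524 ≈ 108.33 mb.
P_c = 1009 − 108.33 = 900.67 ≈ 901 mb.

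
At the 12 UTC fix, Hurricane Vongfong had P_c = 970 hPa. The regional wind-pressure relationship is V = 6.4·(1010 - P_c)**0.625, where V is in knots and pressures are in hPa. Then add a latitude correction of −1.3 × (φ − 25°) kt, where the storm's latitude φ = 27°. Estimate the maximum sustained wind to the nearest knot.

ΔP = 1010 − 970 = 40 hPa.
40^0.625 ≈ 10.030.
V ≈ 6.4 × 10.030 ≈ 64.2 kt.
Latitude correction: −1.3 × (27 − 25) = -2.6 kt.
Corrected V ≈ 61.6 kt → 62 kt.

62 kt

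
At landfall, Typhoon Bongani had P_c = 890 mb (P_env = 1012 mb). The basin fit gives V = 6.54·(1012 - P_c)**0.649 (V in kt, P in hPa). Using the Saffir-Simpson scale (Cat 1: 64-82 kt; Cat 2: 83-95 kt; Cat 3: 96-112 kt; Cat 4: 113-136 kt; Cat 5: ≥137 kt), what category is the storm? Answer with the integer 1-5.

ΔP = 1012 − 890 = 122 mb.
V ≈ 6.54 × 122^0.649 = 6.54 × 22.60 ≈ 148 kt.
148 kt falls in the Category 5 band.

5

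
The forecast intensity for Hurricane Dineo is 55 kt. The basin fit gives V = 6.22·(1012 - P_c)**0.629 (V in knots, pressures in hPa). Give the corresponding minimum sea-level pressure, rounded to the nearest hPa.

980 hPa

ΔP = (V / 6.22)^(1/0.629) = (55/6.22)^1.590.
55/6.22 = 8.842; 8.842^1.590 ≈ 31.98 hPa.
P_c = 1012 − 31.98 = 980.02 ≈ 980 hPa.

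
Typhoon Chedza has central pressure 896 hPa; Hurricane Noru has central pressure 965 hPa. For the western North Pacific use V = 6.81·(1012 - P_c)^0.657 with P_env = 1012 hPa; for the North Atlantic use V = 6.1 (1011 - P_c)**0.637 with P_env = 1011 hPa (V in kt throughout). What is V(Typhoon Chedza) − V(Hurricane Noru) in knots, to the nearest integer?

85 kt

Typhoon Chedza: ΔP = 116; V ≈ 6.81 × 116^0.657 ≈ 154.70 kt.
Hurricane Noru: ΔP = 46; V ≈ 6.1 × 46^0.637 ≈ 69.90 kt.
Difference ≈ 154.70 − 69.90 = 84.80 → 85 kt.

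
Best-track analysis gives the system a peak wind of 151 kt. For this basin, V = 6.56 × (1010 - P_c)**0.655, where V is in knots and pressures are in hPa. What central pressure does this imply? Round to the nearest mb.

ΔP = (V / 6.56)^(1/0.655) = (151/6.56)^1.527.
151/6.56 = 23.018; 23.018^1.527 ≈ 120.09 mb.
P_c = 1010 − 120.09 = 889.91 ≈ 890 mb.

890 mb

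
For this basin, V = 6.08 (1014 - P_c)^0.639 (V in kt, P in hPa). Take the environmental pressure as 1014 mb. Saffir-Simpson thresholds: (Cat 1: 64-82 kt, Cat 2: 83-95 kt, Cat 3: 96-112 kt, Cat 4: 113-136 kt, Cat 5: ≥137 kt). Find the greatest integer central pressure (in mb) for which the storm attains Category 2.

Category 2 begins at V = 83 kt.
Required ΔP = (83/6.08)^(1/0.639) = 13.651^1.565 ≈ 59.77 mb.
P_c ≤ 1014 − 59.77 = 954.23, so the highest integer P_c is 954 mb.

954 mb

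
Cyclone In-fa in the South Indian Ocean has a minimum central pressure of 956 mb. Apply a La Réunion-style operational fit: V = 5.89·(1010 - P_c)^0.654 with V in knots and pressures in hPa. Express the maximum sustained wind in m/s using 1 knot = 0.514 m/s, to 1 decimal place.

41.1 m/s

ΔP = 1010 − 956 = 54 mb.
V ≈ 5.89 × 54^0.654 = 5.89 × 13.583 ≈ 80.002 kt.
80.002 × 0.514 ≈ 41.12 m/s → 41.1 m/s.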